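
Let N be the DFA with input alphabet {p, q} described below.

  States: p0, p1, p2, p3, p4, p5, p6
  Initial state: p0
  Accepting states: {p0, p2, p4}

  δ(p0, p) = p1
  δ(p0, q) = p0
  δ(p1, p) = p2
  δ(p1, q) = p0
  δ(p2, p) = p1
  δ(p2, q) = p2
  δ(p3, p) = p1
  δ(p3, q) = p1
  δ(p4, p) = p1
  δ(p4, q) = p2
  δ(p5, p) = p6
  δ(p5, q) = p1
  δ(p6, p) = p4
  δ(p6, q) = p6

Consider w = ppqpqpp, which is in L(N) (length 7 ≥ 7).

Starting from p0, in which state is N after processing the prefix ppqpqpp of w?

Run of N on the first 7 characters of w = p p q p q p p:
  step 0: p0  (start)
  step 1: p1  (read p: p0→p1)
  step 2: p2  (read p: p1→p2)
  step 3: p2  (read q: p2→p2)
  step 4: p1  (read p: p2→p1)
  step 5: p0  (read q: p1→p0)
  step 6: p1  (read p: p0→p1)
  step 7: p2  (read p: p1→p2)

After reading 7 characters, N is in state p2.

p2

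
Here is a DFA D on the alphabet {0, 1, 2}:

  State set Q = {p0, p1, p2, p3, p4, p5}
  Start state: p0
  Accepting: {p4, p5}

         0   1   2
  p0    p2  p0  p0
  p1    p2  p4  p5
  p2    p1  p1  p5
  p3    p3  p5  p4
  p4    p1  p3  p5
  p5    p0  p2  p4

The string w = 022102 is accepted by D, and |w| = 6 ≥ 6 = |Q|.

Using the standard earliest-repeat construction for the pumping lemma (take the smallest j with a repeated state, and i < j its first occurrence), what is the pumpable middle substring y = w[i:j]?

0

State sequence: p0 -0-> p2 -2-> p5 -2-> p4 -1-> p3 -0-> p3 -2-> p4
First repeat at step 5: p3 was already visited.

So i = 4, j = 5, giving x = w[0:4] = 0221, y = w[4:5] = 0, z = w[5:6] = 2.
Check: |xy| = 5 ≤ 6 and |y| = 1 ≥ 1. Reading y takes D from p3 back to p3, so every xyⁱz is accepted.
With |Q| = 6, pigeonhole forces a state repeat no later than step 6; the substring read between the first and second visits to that state can be pumped.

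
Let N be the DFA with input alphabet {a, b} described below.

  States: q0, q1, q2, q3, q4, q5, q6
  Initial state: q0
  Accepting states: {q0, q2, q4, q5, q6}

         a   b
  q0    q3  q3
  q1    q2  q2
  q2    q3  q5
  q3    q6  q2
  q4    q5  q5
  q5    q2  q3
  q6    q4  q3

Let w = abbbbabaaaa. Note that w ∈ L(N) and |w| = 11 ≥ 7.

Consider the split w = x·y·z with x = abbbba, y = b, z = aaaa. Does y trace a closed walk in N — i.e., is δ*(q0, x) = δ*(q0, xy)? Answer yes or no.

State sequence: q0 -a-> q3 -b-> q2 -b-> q5 -b-> q3 -b-> q2 -a-> q3 -b-> q2

After x (step 6): q3. After xy (step 7): q2.
They differ (q3 ≠ q2), so y is not a cycle from the state after x; this split is not the one the pumping-lemma construction produces, and pumping y need not keep the string in L(N).

no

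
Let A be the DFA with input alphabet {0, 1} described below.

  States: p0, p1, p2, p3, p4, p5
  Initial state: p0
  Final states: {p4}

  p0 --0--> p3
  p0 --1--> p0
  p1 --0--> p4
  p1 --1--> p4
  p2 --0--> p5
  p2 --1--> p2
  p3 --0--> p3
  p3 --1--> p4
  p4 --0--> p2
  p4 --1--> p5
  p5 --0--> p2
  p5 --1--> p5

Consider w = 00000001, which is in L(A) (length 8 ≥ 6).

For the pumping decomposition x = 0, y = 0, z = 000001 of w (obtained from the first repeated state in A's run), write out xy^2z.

000000001

xy^2z = 0·0·0·000001 = 000000001.
Reading y = 0 takes A from p3 back to p3, so after x·y·y the machine is still in p3, and z then leads to the accepting state p4. Hence 000000001 ∈ L(A).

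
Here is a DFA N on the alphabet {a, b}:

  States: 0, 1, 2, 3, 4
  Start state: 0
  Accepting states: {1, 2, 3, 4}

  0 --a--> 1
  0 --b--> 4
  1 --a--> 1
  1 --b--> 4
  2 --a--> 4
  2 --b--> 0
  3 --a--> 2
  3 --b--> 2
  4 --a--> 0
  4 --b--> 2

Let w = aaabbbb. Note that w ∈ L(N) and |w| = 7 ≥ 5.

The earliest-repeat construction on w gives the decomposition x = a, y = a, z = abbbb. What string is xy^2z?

xy^2z = a·a·a·abbbb = aaaabbbb.
Reading y = a takes N from 1 back to 1, so after x·y·y the machine is still in 1, and z then leads to the accepting state 4. Hence aaaabbbb ∈ L(N).

aaaabbbb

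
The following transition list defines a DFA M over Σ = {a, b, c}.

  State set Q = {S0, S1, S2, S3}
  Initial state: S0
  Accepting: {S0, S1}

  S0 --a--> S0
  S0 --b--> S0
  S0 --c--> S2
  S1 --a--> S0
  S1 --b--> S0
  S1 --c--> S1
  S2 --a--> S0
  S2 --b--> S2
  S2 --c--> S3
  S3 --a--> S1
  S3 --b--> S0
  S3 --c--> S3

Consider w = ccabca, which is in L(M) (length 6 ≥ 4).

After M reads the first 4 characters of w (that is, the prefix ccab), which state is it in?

State sequence: S0 -c-> S2 -c-> S3 -a-> S1 -b-> S0

After reading 4 characters, M is in state S0.

S0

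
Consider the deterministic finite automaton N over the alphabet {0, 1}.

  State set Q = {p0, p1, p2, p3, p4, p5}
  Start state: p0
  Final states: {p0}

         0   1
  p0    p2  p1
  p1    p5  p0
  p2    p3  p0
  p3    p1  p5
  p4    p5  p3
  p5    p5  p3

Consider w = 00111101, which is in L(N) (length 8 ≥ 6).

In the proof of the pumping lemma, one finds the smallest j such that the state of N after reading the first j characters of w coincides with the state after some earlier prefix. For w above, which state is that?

p3

Run of N on w = 0 0 1 1 1 1 0 1:
  step 0: p0  (start)
  step 1: p2  (read 0: p0→p2)
  step 2: p3  (read 0: p2→p3)
  step 3: p5  (read 1: p3→p5)
  step 4: p3  (read 1: p5→p3)   ← first repeat (p3 seen earlier)
  step 5: p5  (read 1: p3→p5)
  step 6: p3  (read 1: p5→p3)
  step 7: p1  (read 0: p3→p1)
  step 8: p0  (read 1: p1→p0)

The earliest repeat is at step j = 4: N is in p3, which it already visited at step i = 2.
The DFA has 6 states, so the proof of the pumping lemma guarantees a repeated state among the first 6+1 visited; the segment between the two visits is the pumpable y.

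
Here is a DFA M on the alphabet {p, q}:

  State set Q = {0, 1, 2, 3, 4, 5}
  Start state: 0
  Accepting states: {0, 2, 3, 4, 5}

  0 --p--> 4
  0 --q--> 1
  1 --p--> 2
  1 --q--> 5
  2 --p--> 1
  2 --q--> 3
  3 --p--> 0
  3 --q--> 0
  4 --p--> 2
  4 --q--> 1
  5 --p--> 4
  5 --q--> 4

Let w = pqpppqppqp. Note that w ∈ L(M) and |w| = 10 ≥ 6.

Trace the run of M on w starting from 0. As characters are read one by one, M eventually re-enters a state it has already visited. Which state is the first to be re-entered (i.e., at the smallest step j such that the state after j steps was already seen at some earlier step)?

Run of M on w = p q p p p q p p q p:
  step 0: 0  (start)
  step 1: 4  (read p: 0→4)
  step 2: 1  (read q: 4→1)
  step 3: 2  (read p: 1→2)
  step 4: 1  (read p: 2→1)   ← first repeat (1 seen earlier)
  step 5: 2  (read p: 1→2)
  step 6: 3  (read q: 2→3)
  step 7: 0  (read p: 3→0)
  step 8: 4  (read p: 0→4)
  step 9: 1  (read q: 4→1)
  step 10: 2  (read p: 1→2)

The earliest repeat is at step j = 4: M is in 1, which it already visited at step i = 2.
Pumping length from the standard proof: p = 6 (the number of states). The repeated state found above gives |xy| = j ≤ 6 and |y| = j − i ≥ 1.

1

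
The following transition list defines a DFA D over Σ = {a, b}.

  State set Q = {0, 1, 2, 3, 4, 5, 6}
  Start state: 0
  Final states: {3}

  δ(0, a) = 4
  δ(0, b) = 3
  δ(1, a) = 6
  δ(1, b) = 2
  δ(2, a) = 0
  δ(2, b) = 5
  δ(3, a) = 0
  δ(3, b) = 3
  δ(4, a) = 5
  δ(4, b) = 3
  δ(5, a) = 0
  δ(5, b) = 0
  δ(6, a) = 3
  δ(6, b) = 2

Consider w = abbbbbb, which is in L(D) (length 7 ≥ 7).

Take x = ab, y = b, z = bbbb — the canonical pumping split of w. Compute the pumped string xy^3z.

abbbbbbbb

xy^3z = ab·b·b·b·bbbb = abbbbbbbb.
Reading y = b takes D from 3 back to 3, so after x·y·y·y the machine is still in 3, and z then leads to the accepting state 3. Hence abbbbbbbb ∈ L(D).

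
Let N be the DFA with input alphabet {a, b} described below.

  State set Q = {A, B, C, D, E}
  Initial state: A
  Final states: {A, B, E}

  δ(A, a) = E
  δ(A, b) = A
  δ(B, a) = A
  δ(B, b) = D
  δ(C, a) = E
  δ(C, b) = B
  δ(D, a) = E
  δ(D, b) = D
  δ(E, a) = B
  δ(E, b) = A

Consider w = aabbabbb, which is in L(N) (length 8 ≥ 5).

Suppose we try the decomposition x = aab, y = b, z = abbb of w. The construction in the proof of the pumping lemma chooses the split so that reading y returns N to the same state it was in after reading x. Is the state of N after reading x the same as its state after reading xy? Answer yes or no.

State sequence: A -a-> E -a-> B -b-> D -b-> D

After x (step 3): D. After xy (step 4): D.
They match, so y = b drives N around a cycle from D back to itself; pumping y any number of times keeps N in D before reading z, and xyⁱz ∈ L(N) for every i ≥ 0.

yes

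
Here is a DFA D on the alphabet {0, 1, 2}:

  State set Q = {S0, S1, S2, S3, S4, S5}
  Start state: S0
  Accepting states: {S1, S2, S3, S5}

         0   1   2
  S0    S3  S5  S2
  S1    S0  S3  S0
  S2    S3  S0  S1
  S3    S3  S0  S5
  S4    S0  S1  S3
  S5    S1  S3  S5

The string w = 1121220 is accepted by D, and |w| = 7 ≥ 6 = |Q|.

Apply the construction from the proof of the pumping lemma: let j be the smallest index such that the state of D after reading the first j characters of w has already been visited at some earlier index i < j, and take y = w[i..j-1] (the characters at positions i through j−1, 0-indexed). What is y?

12

State sequence: S0 -1-> S5 -1-> S3 -2-> S5 -1-> S3 -2-> S5 -2-> S5 -0-> S1
First repeat at step 3: S5 was already visited.

So i = 1, j = 3, giving x = w[0:1] = 1, y = w[1:3] = 12, z = w[3:7] = 1220.
Check: |xy| = 3 ≤ 6 and |y| = 2 ≥ 1. Reading y takes D from S5 back to S5, so every xyⁱz is accepted.
Since D has 6 states, any run of length ≥ 6 visits 6+1 states, so by pigeonhole some state repeats within the first 6 steps — that repeat gives the pumpable loop.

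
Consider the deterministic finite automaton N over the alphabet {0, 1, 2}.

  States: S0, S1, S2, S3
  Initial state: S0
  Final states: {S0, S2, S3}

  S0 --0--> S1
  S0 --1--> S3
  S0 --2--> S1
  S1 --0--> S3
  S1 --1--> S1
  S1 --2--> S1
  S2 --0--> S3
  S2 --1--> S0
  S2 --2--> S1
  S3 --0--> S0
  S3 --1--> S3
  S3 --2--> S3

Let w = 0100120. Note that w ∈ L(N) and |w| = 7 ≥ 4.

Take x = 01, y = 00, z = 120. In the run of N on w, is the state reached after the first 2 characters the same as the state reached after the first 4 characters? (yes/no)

no

Run of N on the first 4 characters of w = 0 1 0 0:
  step 0: S0  (start)
  step 1: S1  (read 0: S0→S1)
  step 2: S1  (read 1: S1→S1)
  step 3: S3  (read 0: S1→S3)
  step 4: S0  (read 0: S3→S0)

After x (step 2): S1. After xy (step 4): S0.
They differ (S1 ≠ S0), so y is not a cycle from the state after x; this split is not the one the pumping-lemma construction produces, and pumping y need not keep the string in L(N).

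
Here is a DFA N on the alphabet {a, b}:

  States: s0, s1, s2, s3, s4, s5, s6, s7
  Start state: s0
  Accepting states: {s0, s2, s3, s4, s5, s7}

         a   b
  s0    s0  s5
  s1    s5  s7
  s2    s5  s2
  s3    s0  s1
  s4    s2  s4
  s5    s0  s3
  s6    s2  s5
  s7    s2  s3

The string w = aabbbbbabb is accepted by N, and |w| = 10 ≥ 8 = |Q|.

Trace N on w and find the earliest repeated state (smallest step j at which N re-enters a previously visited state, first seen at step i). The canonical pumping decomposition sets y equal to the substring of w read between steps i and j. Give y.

a

State sequence: s0 -a-> s0 -a-> s0 -b-> s5 -b-> s3 -b-> s1 -b-> s7 -b-> s3 -a-> s0 -b-> s5 -b-> s3
First repeat at step 1: s0 was already visited.

So i = 0, j = 1, giving x = w[0:0] = ε, y = w[0:1] = a, z = w[1:10] = abbbbbabb.
Check: |xy| = 1 ≤ 8 and |y| = 1 ≥ 1. Reading y takes N from s0 back to s0, so every xyⁱz is accepted.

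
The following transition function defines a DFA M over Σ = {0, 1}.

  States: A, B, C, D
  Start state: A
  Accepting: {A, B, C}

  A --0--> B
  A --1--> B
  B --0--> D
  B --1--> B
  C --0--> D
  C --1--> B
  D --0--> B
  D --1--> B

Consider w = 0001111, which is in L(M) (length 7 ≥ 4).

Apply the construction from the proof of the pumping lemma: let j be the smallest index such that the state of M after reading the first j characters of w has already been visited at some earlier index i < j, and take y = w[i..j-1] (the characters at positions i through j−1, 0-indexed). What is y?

Run of M on w = 0 0 0 1 1 1 1:
  step 0: A  (start)
  step 1: B  (read 0: A→B)
  step 2: D  (read 0: B→D)
  step 3: B  (read 0: D→B)   ← first repeat (B seen earlier)
  step 4: B  (read 1: B→B)
  step 5: B  (read 1: B→B)
  step 6: B  (read 1: B→B)
  step 7: B  (read 1: B→B)

So i = 1, j = 3, giving x = w[0:1] = 0, y = w[1:3] = 00, z = w[3:7] = 1111.
Check: |xy| = 3 ≤ 4 and |y| = 2 ≥ 1. Reading y takes M from B back to B, so every xyⁱz is accepted.
Pumping length from the standard proof: p = 4 (the number of states). The repeated state found above gives |xy| = j ≤ 4 and |y| = j − i ≥ 1.

00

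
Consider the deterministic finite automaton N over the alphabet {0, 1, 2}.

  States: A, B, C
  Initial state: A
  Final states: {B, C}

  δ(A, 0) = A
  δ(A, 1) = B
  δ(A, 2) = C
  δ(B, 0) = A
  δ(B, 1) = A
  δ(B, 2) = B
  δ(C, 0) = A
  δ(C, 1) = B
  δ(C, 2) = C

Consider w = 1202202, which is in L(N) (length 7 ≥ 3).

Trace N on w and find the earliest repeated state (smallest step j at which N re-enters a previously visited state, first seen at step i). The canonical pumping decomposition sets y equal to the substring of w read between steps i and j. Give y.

2

Run of N on w = 1 2 0 2 2 0 2:
  step 0: A  (start)
  step 1: B  (read 1: A→B)
  step 2: B  (read 2: B→B)   ← first repeat (B seen earlier)
  step 3: A  (read 0: B→A)
  step 4: C  (read 2: A→C)
  step 5: C  (read 2: C→C)
  step 6: A  (read 0: C→A)
  step 7: C  (read 2: A→C)

So i = 1, j = 2, giving x = w[0:1] = 1, y = w[1:2] = 2, z = w[2:7] = 02202.
Check: |xy| = 2 ≤ 3 and |y| = 1 ≥ 1. Reading y takes N from B back to B, so every xyⁱz is accepted.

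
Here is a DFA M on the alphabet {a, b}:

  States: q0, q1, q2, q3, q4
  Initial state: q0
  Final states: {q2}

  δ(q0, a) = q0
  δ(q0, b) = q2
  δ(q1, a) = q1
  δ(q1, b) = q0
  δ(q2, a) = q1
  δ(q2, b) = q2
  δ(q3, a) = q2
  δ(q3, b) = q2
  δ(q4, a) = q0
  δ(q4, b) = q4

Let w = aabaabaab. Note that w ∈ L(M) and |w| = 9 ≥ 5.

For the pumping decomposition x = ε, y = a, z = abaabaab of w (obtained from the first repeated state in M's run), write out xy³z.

xy^3z = ε·a·a·a·abaabaab = aaaabaabaab.
Reading y = a takes M from q0 back to q0, so after x·y·y·y the machine is still in q0, and z then leads to the accepting state q2. Hence aaaabaabaab ∈ L(M).

aaaabaabaab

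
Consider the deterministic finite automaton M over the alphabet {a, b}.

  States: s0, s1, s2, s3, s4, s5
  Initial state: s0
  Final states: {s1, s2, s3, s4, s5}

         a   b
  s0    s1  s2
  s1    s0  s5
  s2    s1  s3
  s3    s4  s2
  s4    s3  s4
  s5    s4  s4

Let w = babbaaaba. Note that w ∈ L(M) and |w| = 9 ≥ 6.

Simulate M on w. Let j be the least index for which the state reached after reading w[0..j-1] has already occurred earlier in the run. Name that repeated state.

Run of M on w = b a b b a a a b a:
  step 0: s0  (start)
  step 1: s2  (read b: s0→s2)
  step 2: s1  (read a: s2→s1)
  step 3: s5  (read b: s1→s5)
  step 4: s4  (read b: s5→s4)
  step 5: s3  (read a: s4→s3)
  step 6: s4  (read a: s3→s4)   ← first repeat (s4 seen earlier)
  step 7: s3  (read a: s4→s3)
  step 8: s2  (read b: s3→s2)
  step 9: s1  (read a: s2→s1)

The earliest repeat is at step j = 6: M is in s4, which it already visited at step i = 4.

s4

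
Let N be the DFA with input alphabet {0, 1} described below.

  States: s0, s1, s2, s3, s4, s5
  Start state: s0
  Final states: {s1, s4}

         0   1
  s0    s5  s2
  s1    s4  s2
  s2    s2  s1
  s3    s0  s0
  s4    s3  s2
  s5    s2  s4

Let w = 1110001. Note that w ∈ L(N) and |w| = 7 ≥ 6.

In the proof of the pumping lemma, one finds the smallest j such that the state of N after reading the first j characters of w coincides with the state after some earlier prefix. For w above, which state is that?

Run of N on w = 1 1 1 0 0 0 1:
  step 0: s0  (start)
  step 1: s2  (read 1: s0→s2)
  step 2: s1  (read 1: s2→s1)
  step 3: s2  (read 1: s1→s2)   ← first repeat (s2 seen earlier)
  step 4: s2  (read 0: s2→s2)
  step 5: s2  (read 0: s2→s2)
  step 6: s2  (read 0: s2→s2)
  step 7: s1  (read 1: s2→s1)

The earliest repeat is at step j = 3: N is in s2, which it already visited at step i = 1.

s2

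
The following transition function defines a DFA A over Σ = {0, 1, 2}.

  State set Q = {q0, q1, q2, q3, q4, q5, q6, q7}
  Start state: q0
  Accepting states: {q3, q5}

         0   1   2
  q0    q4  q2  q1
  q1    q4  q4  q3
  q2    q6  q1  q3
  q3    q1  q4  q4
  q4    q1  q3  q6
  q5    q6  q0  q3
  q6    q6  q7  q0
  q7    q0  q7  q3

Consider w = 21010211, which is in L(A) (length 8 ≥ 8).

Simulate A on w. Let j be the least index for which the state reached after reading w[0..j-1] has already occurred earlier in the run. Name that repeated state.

Run of A on w = 2 1 0 1 0 2 1 1:
  step 0: q0  (start)
  step 1: q1  (read 2: q0→q1)
  step 2: q4  (read 1: q1→q4)
  step 3: q1  (read 0: q4→q1)   ← first repeat (q1 seen earlier)
  step 4: q4  (read 1: q1→q4)
  step 5: q1  (read 0: q4→q1)
  step 6: q3  (read 2: q1→q3)
  step 7: q4  (read 1: q3→q4)
  step 8: q3  (read 1: q4→q3)

The earliest repeat is at step j = 3: A is in q1, which it already visited at step i = 1.
Pumping length from the standard proof: p = 8 (the number of states). The repeated state found above gives |xy| = j ≤ 8 and |y| = j − i ≥ 1.

q1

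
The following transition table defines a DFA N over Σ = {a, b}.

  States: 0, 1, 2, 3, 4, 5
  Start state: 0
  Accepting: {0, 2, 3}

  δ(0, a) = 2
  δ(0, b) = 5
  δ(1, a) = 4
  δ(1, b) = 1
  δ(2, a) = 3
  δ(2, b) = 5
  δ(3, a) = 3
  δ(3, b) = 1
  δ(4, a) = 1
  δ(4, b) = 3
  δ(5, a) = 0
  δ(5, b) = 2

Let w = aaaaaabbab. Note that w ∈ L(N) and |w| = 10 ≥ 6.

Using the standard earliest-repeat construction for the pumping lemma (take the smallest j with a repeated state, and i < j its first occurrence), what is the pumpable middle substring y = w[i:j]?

Run of N on w = a a a a a a b b a b:
  step 0: 0  (start)
  step 1: 2  (read a: 0→2)
  step 2: 3  (read a: 2→3)
  step 3: 3  (read a: 3→3)   ← first repeat (3 seen earlier)
  step 4: 3  (read a: 3→3)
  step 5: 3  (read a: 3→3)
  step 6: 3  (read a: 3→3)
  step 7: 1  (read b: 3→1)
  step 8: 1  (read b: 1→1)
  step 9: 4  (read a: 1→4)
  step 10: 3  (read b: 4→3)

So i = 2, j = 3, giving x = w[0:2] = aa, y = w[2:3] = a, z = w[3:10] = aaabbab.
Check: |xy| = 3 ≤ 6 and |y| = 1 ≥ 1. Reading y takes N from 3 back to 3, so every xyⁱz is accepted.
The DFA has 6 states, so the proof of the pumping lemma guarantees a repeated state among the first 6+1 visited; the segment between the two visits is the pumpable y.

a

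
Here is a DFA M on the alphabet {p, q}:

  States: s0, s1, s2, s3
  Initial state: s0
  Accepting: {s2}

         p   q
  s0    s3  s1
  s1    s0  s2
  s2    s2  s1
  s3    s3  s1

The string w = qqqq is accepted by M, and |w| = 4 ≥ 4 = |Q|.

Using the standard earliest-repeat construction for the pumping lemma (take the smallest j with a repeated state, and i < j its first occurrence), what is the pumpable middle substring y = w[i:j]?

qq

Run of M on w = q q q q:
  step 0: s0  (start)
  step 1: s1  (read q: s0→s1)
  step 2: s2  (read q: s1→s2)
  step 3: s1  (read q: s2→s1)   ← first repeat (s1 seen earlier)
  step 4: s2  (read q: s1→s2)

So i = 1, j = 3, giving x = w[0:1] = q, y = w[1:3] = qq, z = w[3:4] = q.
Check: |xy| = 3 ≤ 4 and |y| = 2 ≥ 1. Reading y takes M from s1 back to s1, so every xyⁱz is accepted.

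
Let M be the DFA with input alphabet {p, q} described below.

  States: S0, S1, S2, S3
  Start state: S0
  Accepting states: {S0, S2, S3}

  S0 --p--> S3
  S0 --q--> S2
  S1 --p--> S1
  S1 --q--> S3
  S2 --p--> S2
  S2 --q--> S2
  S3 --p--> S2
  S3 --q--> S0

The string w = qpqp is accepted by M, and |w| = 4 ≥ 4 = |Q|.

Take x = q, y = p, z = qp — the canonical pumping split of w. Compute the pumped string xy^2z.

xy^2z = q·p·p·qp = qppqp.
Reading y = p takes M from S2 back to S2, so after x·y·y the machine is still in S2, and z then leads to the accepting state S2. Hence qppqp ∈ L(M).

qppqp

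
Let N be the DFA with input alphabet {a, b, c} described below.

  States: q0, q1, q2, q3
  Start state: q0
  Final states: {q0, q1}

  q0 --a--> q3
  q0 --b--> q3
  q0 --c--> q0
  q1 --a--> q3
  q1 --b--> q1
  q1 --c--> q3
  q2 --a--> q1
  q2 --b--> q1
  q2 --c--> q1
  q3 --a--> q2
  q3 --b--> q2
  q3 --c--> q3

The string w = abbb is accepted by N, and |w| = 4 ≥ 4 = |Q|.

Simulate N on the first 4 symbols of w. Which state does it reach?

q1

Run of N on the first 4 characters of w = a b b b:
  step 0: q0  (start)
  step 1: q3  (read a: q0→q3)
  step 2: q2  (read b: q3→q2)
  step 3: q1  (read b: q2→q1)
  step 4: q1  (read b: q1→q1)

After reading 4 characters, N is in state q1.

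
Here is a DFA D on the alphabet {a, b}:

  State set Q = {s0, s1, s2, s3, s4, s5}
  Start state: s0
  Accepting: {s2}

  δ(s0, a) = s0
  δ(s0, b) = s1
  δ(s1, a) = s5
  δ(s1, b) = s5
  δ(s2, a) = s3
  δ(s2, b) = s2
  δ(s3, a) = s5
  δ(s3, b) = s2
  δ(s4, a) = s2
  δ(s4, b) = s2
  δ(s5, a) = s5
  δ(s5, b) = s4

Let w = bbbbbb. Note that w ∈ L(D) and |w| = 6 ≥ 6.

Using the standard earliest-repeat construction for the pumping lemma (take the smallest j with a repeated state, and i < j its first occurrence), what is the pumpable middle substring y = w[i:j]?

b

Run of D on w = b b b b b b:
  step 0: s0  (start)
  step 1: s1  (read b: s0→s1)
  step 2: s5  (read b: s1→s5)
  step 3: s4  (read b: s5→s4)
  step 4: s2  (read b: s4→s2)
  step 5: s2  (read b: s2→s2)   ← first repeat (s2 seen earlier)
  step 6: s2  (read b: s2→s2)

So i = 4, j = 5, giving x = w[0:4] = bbbb, y = w[4:5] = b, z = w[5:6] = b.
Check: |xy| = 5 ≤ 6 and |y| = 1 ≥ 1. Reading y takes D from s2 back to s2, so every xyⁱz is accepted.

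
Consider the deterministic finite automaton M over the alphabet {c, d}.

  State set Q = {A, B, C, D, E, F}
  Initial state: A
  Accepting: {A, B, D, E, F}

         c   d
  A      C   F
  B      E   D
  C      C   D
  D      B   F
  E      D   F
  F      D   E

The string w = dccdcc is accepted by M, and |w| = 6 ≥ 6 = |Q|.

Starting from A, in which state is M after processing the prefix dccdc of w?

B

Run of M on the first 5 characters of w = d c c d c:
  step 0: A  (start)
  step 1: F  (read d: A→F)
  step 2: D  (read c: F→D)
  step 3: B  (read c: D→B)
  step 4: D  (read d: B→D)
  step 5: B  (read c: D→B)

After reading 5 characters, M is in state B.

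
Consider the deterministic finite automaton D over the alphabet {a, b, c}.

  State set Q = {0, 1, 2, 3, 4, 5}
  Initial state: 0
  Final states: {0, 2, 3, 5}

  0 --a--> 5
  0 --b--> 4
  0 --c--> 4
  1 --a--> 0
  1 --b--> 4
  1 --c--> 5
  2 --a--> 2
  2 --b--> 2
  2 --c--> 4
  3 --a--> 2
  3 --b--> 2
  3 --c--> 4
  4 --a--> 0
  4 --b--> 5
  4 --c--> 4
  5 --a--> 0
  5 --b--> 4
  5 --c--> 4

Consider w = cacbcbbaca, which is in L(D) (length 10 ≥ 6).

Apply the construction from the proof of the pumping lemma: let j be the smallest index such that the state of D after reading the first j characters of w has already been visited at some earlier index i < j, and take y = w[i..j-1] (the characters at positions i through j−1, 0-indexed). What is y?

Run of D on w = c a c b c b b a c a:
  step 0: 0  (start)
  step 1: 4  (read c: 0→4)
  step 2: 0  (read a: 4→0)   ← first repeat (0 seen earlier)
  step 3: 4  (read c: 0→4)
  step 4: 5  (read b: 4→5)
  step 5: 4  (read c: 5→4)
  step 6: 5  (read b: 4→5)
  step 7: 4  (read b: 5→4)
  step 8: 0  (read a: 4→0)
  step 9: 4  (read c: 0→4)
  step 10: 0  (read a: 4→0)

So i = 0, j = 2, giving x = w[0:0] = ε, y = w[0:2] = ca, z = w[2:10] = cbcbbaca.
Check: |xy| = 2 ≤ 6 and |y| = 2 ≥ 1. Reading y takes D from 0 back to 0, so every xyⁱz is accepted.

ca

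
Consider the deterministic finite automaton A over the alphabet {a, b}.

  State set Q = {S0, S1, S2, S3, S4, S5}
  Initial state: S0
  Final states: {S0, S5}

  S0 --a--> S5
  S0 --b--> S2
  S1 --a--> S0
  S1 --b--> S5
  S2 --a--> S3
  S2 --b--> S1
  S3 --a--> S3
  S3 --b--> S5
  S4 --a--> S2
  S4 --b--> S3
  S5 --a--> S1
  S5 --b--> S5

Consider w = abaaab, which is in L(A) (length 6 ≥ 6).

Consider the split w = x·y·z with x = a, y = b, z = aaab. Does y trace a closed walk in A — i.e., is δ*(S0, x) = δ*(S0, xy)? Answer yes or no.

yes

Run of A on the first 2 characters of w = a b:
  step 0: S0  (start)
  step 1: S5  (read a: S0→S5)
  step 2: S5  (read b: S5→S5)

After x (step 1): S5. After xy (step 2): S5.
They match, so y = b drives A around a cycle from S5 back to itself; pumping y any number of times keeps A in S5 before reading z, and xyⁱz ∈ L(A) for every i ≥ 0.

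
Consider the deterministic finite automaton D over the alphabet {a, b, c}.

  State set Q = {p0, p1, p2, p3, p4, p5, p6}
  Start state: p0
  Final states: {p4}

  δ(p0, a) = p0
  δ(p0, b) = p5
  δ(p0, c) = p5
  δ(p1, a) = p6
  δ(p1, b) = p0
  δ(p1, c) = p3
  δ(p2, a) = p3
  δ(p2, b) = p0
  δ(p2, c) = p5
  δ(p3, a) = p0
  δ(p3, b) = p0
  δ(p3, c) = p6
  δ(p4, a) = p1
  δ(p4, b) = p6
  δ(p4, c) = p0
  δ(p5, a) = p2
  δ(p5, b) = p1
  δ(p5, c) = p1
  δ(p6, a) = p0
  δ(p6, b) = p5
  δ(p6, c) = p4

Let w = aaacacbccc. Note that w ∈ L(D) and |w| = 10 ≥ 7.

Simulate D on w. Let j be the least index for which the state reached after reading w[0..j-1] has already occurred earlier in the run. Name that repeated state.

p0

State sequence: p0 -a-> p0 -a-> p0 -a-> p0 -c-> p5 -a-> p2 -c-> p5 -b-> p1 -c-> p3 -c-> p6 -c-> p4
First repeat at step 1: p0 was already visited.

The earliest repeat is at step j = 1: D is in p0, which it already visited at step i = 0.
With |Q| = 7, pigeonhole forces a state repeat no later than step 7; the substring read between the first and second visits to that state can be pumped.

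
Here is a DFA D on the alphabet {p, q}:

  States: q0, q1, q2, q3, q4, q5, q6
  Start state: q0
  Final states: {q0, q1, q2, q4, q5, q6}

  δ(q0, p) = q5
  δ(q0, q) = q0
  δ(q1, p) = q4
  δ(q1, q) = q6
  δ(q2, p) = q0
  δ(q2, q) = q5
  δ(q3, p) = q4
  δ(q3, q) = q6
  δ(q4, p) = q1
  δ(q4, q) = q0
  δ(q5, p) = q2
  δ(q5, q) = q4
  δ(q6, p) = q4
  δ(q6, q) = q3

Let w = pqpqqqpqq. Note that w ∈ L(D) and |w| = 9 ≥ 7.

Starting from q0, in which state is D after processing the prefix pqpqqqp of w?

Run of D on the first 7 characters of w = p q p q q q p:
  step 0: q0  (start)
  step 1: q5  (read p: q0→q5)
  step 2: q4  (read q: q5→q4)
  step 3: q1  (read p: q4→q1)
  step 4: q6  (read q: q1→q6)
  step 5: q3  (read q: q6→q3)
  step 6: q6  (read q: q3→q6)
  step 7: q4  (read p: q6→q4)

After reading 7 characters, D is in state q4.
(This kind of state-tracing is the core of the pumping-lemma construction: with 7 states, pigeonhole forces a repeat within the first 7 steps.)

q4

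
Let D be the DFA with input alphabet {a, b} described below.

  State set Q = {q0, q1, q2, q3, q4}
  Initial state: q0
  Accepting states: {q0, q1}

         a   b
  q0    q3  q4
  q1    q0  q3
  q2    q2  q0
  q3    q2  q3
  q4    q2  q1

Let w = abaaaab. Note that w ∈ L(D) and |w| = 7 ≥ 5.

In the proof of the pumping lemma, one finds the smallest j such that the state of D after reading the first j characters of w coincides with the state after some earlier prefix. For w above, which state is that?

q3

State sequence: q0 -a-> q3 -b-> q3 -a-> q2 -a-> q2 -a-> q2 -a-> q2 -b-> q0
First repeat at step 2: q3 was already visited.

The earliest repeat is at step j = 2: D is in q3, which it already visited at step i = 1.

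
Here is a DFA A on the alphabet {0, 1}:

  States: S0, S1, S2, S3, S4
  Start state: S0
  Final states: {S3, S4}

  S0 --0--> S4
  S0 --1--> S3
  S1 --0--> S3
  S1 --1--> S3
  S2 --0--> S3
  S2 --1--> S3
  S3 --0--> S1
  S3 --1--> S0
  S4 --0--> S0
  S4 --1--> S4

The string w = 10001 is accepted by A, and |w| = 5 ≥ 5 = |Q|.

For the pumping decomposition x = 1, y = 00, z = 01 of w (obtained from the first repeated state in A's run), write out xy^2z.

1000001

xy^2z = 1·00·00·01 = 1000001.
Reading y = 00 takes A from S3 back to S3, so after x·y·y the machine is still in S3, and z then leads to the accepting state S3. Hence 1000001 ∈ L(A).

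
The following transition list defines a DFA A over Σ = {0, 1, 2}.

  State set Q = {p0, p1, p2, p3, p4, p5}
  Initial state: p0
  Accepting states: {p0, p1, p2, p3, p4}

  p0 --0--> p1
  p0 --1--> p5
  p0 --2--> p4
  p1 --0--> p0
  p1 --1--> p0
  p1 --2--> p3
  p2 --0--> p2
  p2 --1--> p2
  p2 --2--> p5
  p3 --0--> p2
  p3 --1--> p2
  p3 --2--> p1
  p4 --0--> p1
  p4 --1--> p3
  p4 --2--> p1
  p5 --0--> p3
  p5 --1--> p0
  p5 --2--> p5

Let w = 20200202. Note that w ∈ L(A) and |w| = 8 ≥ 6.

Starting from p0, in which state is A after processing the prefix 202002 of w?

Run of A on the first 6 characters of w = 2 0 2 0 0 2:
  step 0: p0  (start)
  step 1: p4  (read 2: p0→p4)
  step 2: p1  (read 0: p4→p1)
  step 3: p3  (read 2: p1→p3)
  step 4: p2  (read 0: p3→p2)
  step 5: p2  (read 0: p2→p2)
  step 6: p5  (read 2: p2→p5)

After reading 6 characters, A is in state p5.
(This kind of state-tracing is the core of the pumping-lemma construction: with 6 states, pigeonhole forces a repeat within the first 6 steps.)

p5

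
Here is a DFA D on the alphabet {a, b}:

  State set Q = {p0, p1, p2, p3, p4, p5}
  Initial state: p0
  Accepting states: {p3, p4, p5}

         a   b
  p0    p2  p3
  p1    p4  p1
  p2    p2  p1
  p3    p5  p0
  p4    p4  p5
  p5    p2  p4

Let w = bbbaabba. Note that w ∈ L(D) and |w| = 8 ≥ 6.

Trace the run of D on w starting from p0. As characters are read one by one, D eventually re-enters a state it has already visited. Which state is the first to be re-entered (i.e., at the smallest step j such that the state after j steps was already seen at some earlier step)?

p0

State sequence: p0 -b-> p3 -b-> p0 -b-> p3 -a-> p5 -a-> p2 -b-> p1 -b-> p1 -a-> p4
First repeat at step 2: p0 was already visited.

The earliest repeat is at step j = 2: D is in p0, which it already visited at step i = 0.
Pumping length from the standard proof: p = 6 (the number of states). The repeated state found above gives |xy| = j ≤ 6 and |y| = j − i ≥ 1.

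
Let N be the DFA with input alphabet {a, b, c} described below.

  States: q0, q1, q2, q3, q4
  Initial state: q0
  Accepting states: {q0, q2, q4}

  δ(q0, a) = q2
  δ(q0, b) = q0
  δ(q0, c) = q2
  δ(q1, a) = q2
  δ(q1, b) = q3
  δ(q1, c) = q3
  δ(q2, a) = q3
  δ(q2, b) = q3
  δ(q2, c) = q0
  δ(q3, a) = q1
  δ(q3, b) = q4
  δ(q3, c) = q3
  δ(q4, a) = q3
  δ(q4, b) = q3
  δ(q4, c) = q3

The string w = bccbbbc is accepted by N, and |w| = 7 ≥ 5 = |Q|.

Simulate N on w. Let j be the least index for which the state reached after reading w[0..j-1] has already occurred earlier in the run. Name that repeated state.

State sequence: q0 -b-> q0 -c-> q2 -c-> q0 -b-> q0 -b-> q0 -b-> q0 -c-> q2
First repeat at step 1: q0 was already visited.

The earliest repeat is at step j = 1: N is in q0, which it already visited at step i = 0.
Since N has 5 states, any run of length ≥ 5 visits 5+1 states, so by pigeonhole some state repeats within the first 5 steps — that repeat gives the pumpable loop.

q0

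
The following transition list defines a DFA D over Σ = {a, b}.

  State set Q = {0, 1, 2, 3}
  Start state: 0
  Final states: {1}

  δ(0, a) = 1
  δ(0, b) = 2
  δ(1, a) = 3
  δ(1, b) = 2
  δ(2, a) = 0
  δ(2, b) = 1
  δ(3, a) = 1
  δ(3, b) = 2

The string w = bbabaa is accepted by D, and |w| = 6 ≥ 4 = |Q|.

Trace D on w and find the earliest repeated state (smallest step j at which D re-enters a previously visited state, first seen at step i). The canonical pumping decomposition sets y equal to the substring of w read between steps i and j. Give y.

bab

Run of D on w = b b a b a a:
  step 0: 0  (start)
  step 1: 2  (read b: 0→2)
  step 2: 1  (read b: 2→1)
  step 3: 3  (read a: 1→3)
  step 4: 2  (read b: 3→2)   ← first repeat (2 seen earlier)
  step 5: 0  (read a: 2→0)
  step 6: 1  (read a: 0→1)

So i = 1, j = 4, giving x = w[0:1] = b, y = w[1:4] = bab, z = w[4:6] = aa.
Check: |xy| = 4 ≤ 4 and |y| = 3 ≥ 1. Reading y takes D from 2 back to 2, so every xyⁱz is accepted.
Since D has 4 states, any run of length ≥ 4 visits 4+1 states, so by pigeonhole some state repeats within the first 4 steps — that repeat gives the pumpable loop.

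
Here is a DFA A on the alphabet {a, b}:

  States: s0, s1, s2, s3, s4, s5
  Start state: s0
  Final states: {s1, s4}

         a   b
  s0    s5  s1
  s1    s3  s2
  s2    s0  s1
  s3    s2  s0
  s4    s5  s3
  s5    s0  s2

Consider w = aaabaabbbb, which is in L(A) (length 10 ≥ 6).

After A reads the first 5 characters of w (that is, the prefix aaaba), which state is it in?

Run of A on the first 5 characters of w = a a a b a:
  step 0: s0  (start)
  step 1: s5  (read a: s0→s5)
  step 2: s0  (read a: s5→s0)
  step 3: s5  (read a: s0→s5)
  step 4: s2  (read b: s5→s2)
  step 5: s0  (read a: s2→s0)

After reading 5 characters, A is in state s0.

s0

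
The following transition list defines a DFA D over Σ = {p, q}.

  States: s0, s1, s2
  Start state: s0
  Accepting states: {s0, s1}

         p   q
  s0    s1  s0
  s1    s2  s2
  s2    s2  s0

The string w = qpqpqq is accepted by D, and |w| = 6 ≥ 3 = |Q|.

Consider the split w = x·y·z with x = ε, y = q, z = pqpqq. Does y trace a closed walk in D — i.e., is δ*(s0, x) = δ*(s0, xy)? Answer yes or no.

Run of D on the first 1 characters of w = q:
  step 0: s0  (start)
  step 1: s0  (read q: s0→s0)

After x (step 0): s0. After xy (step 1): s0.
They match, so y = q drives D around a cycle from s0 back to itself; pumping y any number of times keeps D in s0 before reading z, and xyⁱz ∈ L(D) for every i ≥ 0.

yes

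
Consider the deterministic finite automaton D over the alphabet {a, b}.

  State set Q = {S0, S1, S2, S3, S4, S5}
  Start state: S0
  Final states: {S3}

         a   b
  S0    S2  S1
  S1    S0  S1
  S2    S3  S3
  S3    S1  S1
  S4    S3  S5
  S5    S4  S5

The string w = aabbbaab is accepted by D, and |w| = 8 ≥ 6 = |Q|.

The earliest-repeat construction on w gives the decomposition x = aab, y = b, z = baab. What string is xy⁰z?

aabbaab

xy⁰z = xz = aab·baab = aabbaab.
Reading y = b takes D from S1 back to S1, so after x the machine is still in S1, and z then leads to the accepting state S3. Hence aabbaab ∈ L(D).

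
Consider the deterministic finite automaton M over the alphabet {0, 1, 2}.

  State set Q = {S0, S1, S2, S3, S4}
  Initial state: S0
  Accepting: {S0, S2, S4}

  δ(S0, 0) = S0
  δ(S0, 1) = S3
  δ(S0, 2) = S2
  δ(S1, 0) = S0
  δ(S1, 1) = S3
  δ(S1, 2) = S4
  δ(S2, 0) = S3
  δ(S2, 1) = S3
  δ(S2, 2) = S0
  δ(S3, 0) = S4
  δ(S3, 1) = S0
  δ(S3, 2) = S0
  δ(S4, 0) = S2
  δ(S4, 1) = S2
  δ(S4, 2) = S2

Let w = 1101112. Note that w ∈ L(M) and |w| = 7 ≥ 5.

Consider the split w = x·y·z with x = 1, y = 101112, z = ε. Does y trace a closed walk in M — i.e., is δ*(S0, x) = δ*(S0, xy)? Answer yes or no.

no

State sequence: S0 -1-> S3 -1-> S0 -0-> S0 -1-> S3 -1-> S0 -1-> S3 -2-> S0

After x (step 1): S3. After xy (step 7): S0.
They differ (S3 ≠ S0), so y is not a cycle from the state after x; this split is not the one the pumping-lemma construction produces, and pumping y need not keep the string in L(M).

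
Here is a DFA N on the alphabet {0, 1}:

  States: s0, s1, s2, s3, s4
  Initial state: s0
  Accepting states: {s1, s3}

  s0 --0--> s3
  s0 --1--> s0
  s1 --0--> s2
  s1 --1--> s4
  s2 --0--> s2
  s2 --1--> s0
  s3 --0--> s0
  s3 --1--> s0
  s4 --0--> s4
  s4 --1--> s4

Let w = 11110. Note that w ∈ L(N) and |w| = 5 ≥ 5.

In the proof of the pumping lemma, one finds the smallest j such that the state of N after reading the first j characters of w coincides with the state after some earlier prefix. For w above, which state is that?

s0

Run of N on w = 1 1 1 1 0:
  step 0: s0  (start)
  step 1: s0  (read 1: s0→s0)   ← first repeat (s0 seen earlier)
  step 2: s0  (read 1: s0→s0)
  step 3: s0  (read 1: s0→s0)
  step 4: s0  (read 1: s0→s0)
  step 5: s3  (read 0: s0→s3)

The earliest repeat is at step j = 1: N is in s0, which it already visited at step i = 0.
The DFA has 5 states, so the proof of the pumping lemma guarantees a repeated state among the first 5+1 visited; the segment between the two visits is the pumpable y.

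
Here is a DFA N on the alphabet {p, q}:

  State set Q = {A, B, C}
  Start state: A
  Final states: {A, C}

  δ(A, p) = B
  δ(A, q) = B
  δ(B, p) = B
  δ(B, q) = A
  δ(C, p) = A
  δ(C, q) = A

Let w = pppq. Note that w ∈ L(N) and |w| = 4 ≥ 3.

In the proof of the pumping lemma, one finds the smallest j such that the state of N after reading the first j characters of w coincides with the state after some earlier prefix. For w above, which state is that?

Run of N on w = p p p q:
  step 0: A  (start)
  step 1: B  (read p: A→B)
  step 2: B  (read p: B→B)   ← first repeat (B seen earlier)
  step 3: B  (read p: B→B)
  step 4: A  (read q: B→A)

The earliest repeat is at step j = 2: N is in B, which it already visited at step i = 1.

B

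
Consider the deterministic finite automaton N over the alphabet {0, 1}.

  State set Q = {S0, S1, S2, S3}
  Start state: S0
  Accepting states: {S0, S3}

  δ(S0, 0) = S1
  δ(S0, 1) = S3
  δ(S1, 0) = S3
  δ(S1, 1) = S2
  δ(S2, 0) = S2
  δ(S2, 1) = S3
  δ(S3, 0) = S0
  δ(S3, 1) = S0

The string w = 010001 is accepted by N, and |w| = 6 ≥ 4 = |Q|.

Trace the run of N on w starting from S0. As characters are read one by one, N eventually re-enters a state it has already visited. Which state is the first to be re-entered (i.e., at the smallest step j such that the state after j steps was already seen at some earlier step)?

S2

State sequence: S0 -0-> S1 -1-> S2 -0-> S2 -0-> S2 -0-> S2 -1-> S3
First repeat at step 3: S2 was already visited.

The earliest repeat is at step j = 3: N is in S2, which it already visited at step i = 2.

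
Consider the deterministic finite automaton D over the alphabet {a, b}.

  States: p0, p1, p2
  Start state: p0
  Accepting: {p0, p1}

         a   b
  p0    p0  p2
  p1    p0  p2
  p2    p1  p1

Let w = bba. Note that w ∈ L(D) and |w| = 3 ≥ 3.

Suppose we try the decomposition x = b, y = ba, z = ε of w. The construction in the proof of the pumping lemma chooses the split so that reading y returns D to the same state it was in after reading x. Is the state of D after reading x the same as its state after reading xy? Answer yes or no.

no

State sequence: p0 -b-> p2 -b-> p1 -a-> p0

After x (step 1): p2. After xy (step 3): p0.
They differ (p2 ≠ p0), so y is not a cycle from the state after x; this split is not the one the pumping-lemma construction produces, and pumping y need not keep the string in L(D).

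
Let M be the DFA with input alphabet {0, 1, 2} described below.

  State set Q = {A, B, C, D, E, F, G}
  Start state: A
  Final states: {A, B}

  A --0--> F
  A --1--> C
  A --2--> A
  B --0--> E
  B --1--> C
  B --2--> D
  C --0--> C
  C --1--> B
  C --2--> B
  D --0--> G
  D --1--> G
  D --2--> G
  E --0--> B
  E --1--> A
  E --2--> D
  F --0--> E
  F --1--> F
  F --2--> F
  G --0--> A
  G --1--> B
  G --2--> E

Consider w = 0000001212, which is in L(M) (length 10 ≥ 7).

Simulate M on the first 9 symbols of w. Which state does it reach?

State sequence: A -0-> F -0-> E -0-> B -0-> E -0-> B -0-> E -1-> A -2-> A -1-> C

After reading 9 characters, M is in state C.
(This kind of state-tracing is the core of the pumping-lemma construction: with 7 states, pigeonhole forces a repeat within the first 7 steps.)

C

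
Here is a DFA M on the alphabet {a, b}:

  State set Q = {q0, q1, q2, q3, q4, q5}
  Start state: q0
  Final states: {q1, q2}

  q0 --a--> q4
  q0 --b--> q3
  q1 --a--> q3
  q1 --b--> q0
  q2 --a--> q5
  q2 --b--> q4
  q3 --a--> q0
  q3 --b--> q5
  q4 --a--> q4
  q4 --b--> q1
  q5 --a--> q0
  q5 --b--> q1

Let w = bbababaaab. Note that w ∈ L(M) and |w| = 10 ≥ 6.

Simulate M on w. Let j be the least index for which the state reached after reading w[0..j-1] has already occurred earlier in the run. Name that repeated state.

Run of M on w = b b a b a b a a a b:
  step 0: q0  (start)
  step 1: q3  (read b: q0→q3)
  step 2: q5  (read b: q3→q5)
  step 3: q0  (read a: q5→q0)   ← first repeat (q0 seen earlier)
  step 4: q3  (read b: q0→q3)
  step 5: q0  (read a: q3→q0)
  step 6: q3  (read b: q0→q3)
  step 7: q0  (read a: q3→q0)
  step 8: q4  (read a: q0→q4)
  step 9: q4  (read a: q4→q4)
  step 10: q1  (read b: q4→q1)

The earliest repeat is at step j = 3: M is in q0, which it already visited at step i = 0.
Since M has 6 states, any run of length ≥ 6 visits 6+1 states, so by pigeonhole some state repeats within the first 6 steps — that repeat gives the pumpable loop.

q0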